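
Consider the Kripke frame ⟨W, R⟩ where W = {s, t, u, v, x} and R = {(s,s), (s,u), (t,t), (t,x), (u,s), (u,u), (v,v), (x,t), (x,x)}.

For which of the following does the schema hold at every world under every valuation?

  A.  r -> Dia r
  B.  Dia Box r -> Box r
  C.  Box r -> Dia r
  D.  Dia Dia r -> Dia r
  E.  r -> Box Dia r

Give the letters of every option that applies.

A, B, C, D, E

R is reflexive: each world relates to itself.
R is symmetric: every R-edge is matched by its reverse.
R is transitive: R is closed under composition.
R is euclidean: any two R-successors of the same world are R-related.
R is serial: every world has an R-successor.
(A) the dual of axiom T: valid iff R is reflexive. R is reflexive — valid.
(B) the dual of axiom 5: valid iff R is euclidean. R is euclidean — valid.
(C) Box r -> Dia r is axiom D; it is valid on a frame exactly when R is serial. R is serial, so valid.
(D) Dia Dia r -> Dia r is the dual of axiom 4, which corresponds to transitivity. R is transitive — valid.
(E) axiom B: valid iff R is symmetric. R is symmetric — valid.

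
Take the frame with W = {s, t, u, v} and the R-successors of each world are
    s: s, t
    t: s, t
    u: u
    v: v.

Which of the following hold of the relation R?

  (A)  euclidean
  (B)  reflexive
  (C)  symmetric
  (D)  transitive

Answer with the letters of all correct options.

(A) euclidean: any two R-successors of the same world are R-related.
(B) reflexive: each world relates to itself.
(C) symmetric: every R-edge is matched by its reverse.
(D) transitive: R is closed under composition.

A, B, C, D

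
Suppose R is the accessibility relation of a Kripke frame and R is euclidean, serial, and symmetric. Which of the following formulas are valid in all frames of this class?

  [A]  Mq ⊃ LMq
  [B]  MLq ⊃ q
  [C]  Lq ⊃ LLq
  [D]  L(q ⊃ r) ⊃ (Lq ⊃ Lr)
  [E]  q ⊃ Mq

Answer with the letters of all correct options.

Serial, symmetric and euclidean together give transitive (from symmetry + euclidean) and then reflexive; the relation is an equivalence.
(A) Mq ⊃ LMq (axiom 5) characterises the euclidean frames. Every such R is euclidean — valid.
(B) MLq ⊃ q (the dual of axiom B) characterises the symmetric frames. Every such R is symmetric — valid.
(C) Lq ⊃ LLq (axiom 4) characterises the transitive frames. Every such R is transitive — valid.
(D) this is just K, valid on every normal frame.
(E) q ⊃ Mq is the dual of axiom T; it is valid on a frame exactly when R is reflexive. Every such R is reflexive, so valid.

A, B, C, D, E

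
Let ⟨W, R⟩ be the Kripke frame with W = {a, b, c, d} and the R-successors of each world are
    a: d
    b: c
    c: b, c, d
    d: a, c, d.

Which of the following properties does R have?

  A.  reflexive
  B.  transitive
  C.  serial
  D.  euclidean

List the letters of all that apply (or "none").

C

(A) not reflexive: not a R a.
(B) not transitive: a R d and d R a but not a R a.
(C) serial: every world has an R-successor.
(D) not euclidean: c R b and c R d but not b R d.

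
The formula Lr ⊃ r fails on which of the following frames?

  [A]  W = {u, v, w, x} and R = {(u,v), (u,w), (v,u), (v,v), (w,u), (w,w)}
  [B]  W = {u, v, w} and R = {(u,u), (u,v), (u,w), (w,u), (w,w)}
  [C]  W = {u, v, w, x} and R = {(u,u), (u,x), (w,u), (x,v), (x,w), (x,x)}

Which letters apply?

A, B, C

The schema Lr ⊃ r is axiom T; it is valid on a frame iff R is reflexive.
(A) R is not reflexive (not u R u), so the schema fails here.
(B) R is not reflexive (not v R v), so the schema fails here.
(C) R is not reflexive (not v R v), so the schema fails here.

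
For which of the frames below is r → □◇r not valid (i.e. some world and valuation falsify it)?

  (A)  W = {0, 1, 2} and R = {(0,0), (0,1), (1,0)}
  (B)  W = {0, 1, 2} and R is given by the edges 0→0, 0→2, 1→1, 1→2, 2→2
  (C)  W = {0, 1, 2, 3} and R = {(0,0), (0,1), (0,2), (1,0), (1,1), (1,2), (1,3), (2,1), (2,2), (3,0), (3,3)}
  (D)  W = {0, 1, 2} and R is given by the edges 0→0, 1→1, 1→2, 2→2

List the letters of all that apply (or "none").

The schema r → □◇r is axiom B; it is valid on a frame iff R is symmetric.
(A) R is symmetric (every R-edge is matched by its reverse), so the schema is valid here.
(B) R is not symmetric (0 R 2 but not 2 R 0), so the schema fails here.
(C) R is not symmetric (0 R 2 but not 2 R 0), so the schema fails here.
(D) R is not symmetric (1 R 2 but not 2 R 1), so the schema fails here.

B, C, D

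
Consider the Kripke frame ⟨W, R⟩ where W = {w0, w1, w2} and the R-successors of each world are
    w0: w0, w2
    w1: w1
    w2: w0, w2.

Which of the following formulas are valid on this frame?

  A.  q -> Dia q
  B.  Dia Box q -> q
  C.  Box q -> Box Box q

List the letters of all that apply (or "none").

R is reflexive: each world relates to itself.
R is symmetric: every R-edge is matched by its reverse.
R is transitive: R is closed under composition.
(A) q -> Dia q (the dual of axiom T) characterises the reflexive frames. R is reflexive — valid.
(B) Dia Box q -> q is the dual of axiom B, which corresponds to symmetry. R is symmetric — valid.
(C) Box q -> Box Box q (axiom 4) characterises the transitive frames. R is transitive — valid.

A, B, C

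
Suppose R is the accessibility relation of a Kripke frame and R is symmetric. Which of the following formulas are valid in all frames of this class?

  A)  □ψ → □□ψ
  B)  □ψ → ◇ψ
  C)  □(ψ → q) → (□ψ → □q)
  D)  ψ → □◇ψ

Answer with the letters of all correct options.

C, D

(A) axiom 4: valid iff R is transitive. Such an R need not be transitive — not valid.
(B) axiom D: valid iff R is serial. Such an R need not be serial — not valid.
(C) □(ψ → q) → (□ψ → □q) is the K axiom; it holds on all frames — valid.
(D) ψ → □◇ψ is axiom B, which corresponds to symmetry. Every such R is symmetric — valid.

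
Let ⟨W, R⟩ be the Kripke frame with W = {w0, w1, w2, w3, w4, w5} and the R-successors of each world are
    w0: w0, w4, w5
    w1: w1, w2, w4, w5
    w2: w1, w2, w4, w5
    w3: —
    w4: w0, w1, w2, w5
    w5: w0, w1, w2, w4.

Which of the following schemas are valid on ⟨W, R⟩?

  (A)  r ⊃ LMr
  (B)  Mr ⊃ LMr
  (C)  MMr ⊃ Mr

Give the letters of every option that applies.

A

R is symmetric: every R-edge is matched by its reverse.
R is not transitive: w0 R w4 and w4 R w1 but not w0 R w1.
R is not euclidean: w4 R w0 and w4 R w1 but not w0 R w1.
(A) r ⊃ LMr is axiom B; it is valid on a frame exactly when R is symmetric. R is symmetric, so valid.
(B) axiom 5: valid iff R is euclidean. R is not euclidean — not valid.
(C) the dual of axiom 4: valid iff R is transitive. R is not transitive — not valid.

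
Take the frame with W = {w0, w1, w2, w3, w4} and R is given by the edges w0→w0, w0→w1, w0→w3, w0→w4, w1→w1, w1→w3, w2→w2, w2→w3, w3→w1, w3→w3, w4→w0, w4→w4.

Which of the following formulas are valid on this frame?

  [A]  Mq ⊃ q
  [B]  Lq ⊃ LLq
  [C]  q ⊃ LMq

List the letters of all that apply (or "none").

R is not symmetric: w0 R w1 but not w1 R w0.
R is not transitive: w2 R w3 and w3 R w1 but not w2 R w1.
R is not a subset of the identity: w0 R w1 with w0 ≠ w1.
(A) Mq ⊃ q is valid only on frames where every R-edge is a self-loop. Here R ⊄ identity — not valid.
(B) Lq ⊃ LLq is axiom 4; it is valid on a frame exactly when R is transitive. R is not transitive, so not valid.
(C) q ⊃ LMq is axiom B; it is valid on a frame exactly when R is symmetric. R is not symmetric, so not valid.

none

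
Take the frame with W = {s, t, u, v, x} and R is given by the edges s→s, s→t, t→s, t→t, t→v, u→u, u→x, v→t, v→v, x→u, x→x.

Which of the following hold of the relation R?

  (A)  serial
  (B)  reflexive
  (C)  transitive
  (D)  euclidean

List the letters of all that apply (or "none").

A, B

(A) serial: every world has an R-successor.
(B) reflexive: each world relates to itself.
(C) not transitive: s R t and t R v but not s R v.
(D) not euclidean: t R s and t R v but not s R v.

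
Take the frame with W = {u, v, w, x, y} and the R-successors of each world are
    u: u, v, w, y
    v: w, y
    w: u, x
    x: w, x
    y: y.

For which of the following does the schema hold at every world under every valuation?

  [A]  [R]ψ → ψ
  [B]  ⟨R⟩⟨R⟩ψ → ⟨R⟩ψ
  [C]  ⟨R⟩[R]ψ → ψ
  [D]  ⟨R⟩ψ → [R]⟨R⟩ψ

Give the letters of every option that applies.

none

R is not reflexive: not v R v.
R is not symmetric: u R v but not v R u.
R is not transitive: u R w and w R x but not u R x.
R is not euclidean: u R v and u R u but not v R u.
(A) axiom T: valid iff R is reflexive. R is not reflexive — not valid.
(B) ⟨R⟩⟨R⟩ψ → ⟨R⟩ψ (the dual of axiom 4) characterises the transitive frames. R is not transitive — not valid.
(C) ⟨R⟩[R]ψ → ψ is the dual of axiom B; it is valid on a frame exactly when R is symmetric. R is not symmetric, so not valid.
(D) ⟨R⟩ψ → [R]⟨R⟩ψ is axiom 5; it is valid on a frame exactly when R is euclidean. R is not euclidean, so not valid.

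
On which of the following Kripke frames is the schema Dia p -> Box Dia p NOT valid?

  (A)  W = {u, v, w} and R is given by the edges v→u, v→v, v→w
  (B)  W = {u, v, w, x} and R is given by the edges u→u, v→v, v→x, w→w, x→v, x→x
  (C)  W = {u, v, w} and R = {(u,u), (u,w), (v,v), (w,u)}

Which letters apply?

A, C

The schema Dia p -> Box Dia p is axiom 5; it is valid on a frame iff R is euclidean.
(A) R is not euclidean (v R u and v R v but not u R v), so the schema fails here.
(B) R is euclidean (any two R-successors of the same world are R-related), so the schema is valid here.
(C) R is not euclidean (u R w and u R w but not w R w), so the schema fails here.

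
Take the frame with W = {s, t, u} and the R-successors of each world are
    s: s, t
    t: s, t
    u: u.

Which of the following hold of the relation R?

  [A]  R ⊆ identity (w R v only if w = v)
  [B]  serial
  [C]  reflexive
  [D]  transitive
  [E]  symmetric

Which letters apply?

(A) not ⊆ identity: s R t with s ≠ t.
(B) serial: every world has an R-successor.
(C) reflexive: each world relates to itself.
(D) transitive: R is closed under composition.
(E) symmetric: every R-edge is matched by its reverse.

B, C, D, E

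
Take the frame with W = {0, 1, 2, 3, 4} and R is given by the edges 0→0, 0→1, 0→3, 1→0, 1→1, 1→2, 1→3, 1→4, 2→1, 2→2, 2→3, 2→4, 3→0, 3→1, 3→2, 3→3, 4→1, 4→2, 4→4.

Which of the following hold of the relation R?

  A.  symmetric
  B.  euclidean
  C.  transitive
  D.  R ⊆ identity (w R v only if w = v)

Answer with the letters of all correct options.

(A) symmetric: every R-edge is matched by its reverse.
(B) not euclidean: 1 R 0 and 1 R 2 but not 0 R 2.
(C) not transitive: 0 R 1 and 1 R 2 but not 0 R 2.
(D) not ⊆ identity: 0 R 1 with 0 ≠ 1.

A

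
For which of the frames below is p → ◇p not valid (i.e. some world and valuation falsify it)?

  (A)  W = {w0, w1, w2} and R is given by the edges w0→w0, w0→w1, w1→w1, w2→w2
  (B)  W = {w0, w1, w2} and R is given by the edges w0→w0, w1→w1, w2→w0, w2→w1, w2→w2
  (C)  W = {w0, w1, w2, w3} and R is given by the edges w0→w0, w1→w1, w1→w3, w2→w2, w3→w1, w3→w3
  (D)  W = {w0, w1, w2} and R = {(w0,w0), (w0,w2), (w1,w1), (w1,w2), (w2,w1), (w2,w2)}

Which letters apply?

none

The schema p → ◇p is the dual of axiom T; it is valid on a frame iff R is reflexive.
(A) R is reflexive (each world relates to itself), so the schema is valid here.
(B) R is reflexive (each world relates to itself), so the schema is valid here.
(C) R is reflexive (each world relates to itself), so the schema is valid here.
(D) R is reflexive (each world relates to itself), so the schema is valid here.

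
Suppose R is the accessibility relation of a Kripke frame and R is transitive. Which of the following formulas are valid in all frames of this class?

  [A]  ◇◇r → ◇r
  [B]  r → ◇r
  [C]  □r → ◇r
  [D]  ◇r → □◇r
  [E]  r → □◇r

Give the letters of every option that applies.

(A) ◇◇r → ◇r (the dual of axiom 4) characterises the transitive frames. Every such R is transitive — valid.
(B) r → ◇r (the dual of axiom T) characterises the reflexive frames. Such an R need not be reflexive — not valid.
(C) □r → ◇r (axiom D) characterises the serial frames. Such an R need not be serial — not valid.
(D) axiom 5: valid iff R is euclidean. Such an R need not be euclidean — not valid.
(E) axiom B: valid iff R is symmetric. Such an R need not be symmetric — not valid.

A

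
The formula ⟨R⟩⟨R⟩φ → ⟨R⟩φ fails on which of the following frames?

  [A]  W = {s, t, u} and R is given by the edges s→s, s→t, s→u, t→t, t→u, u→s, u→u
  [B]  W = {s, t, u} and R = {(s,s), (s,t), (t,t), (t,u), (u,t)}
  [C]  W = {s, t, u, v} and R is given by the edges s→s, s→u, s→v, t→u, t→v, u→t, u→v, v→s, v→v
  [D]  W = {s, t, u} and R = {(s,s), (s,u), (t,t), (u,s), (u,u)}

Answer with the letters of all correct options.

A, B, C

The schema ⟨R⟩⟨R⟩φ → ⟨R⟩φ is the dual of axiom 4; it is valid on a frame iff R is transitive.
(A) R is not transitive (t R u and u R s but not t R s), so the schema fails here.
(B) R is not transitive (s R t and t R u but not s R u), so the schema fails here.
(C) R is not transitive (s R u and u R t but not s R t), so the schema fails here.
(D) R is transitive (R is closed under composition), so the schema is valid here.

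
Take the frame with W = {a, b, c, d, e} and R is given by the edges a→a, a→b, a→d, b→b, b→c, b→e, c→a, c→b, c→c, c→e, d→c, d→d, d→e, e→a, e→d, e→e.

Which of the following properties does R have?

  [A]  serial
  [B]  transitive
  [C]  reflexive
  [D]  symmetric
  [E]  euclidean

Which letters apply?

(A) serial: every world has an R-successor.
(B) not transitive: a R b and b R c but not a R c.
(C) reflexive: each world relates to itself.
(D) not symmetric: a R b but not b R a.
(E) not euclidean: a R b and a R a but not b R a.

A, C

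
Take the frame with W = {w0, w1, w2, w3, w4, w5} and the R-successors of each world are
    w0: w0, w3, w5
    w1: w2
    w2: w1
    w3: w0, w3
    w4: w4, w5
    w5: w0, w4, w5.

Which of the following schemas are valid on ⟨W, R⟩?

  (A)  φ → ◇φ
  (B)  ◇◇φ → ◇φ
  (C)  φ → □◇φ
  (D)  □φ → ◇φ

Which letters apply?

R is not reflexive: not w1 R w1.
R is symmetric: every R-edge is matched by its reverse.
R is not transitive: w0 R w5 and w5 R w4 but not w0 R w4.
R is serial: every world has an R-successor.
(A) φ → ◇φ is the dual of axiom T, which corresponds to reflexivity. R is not reflexive — not valid.
(B) ◇◇φ → ◇φ is the dual of axiom 4; it is valid on a frame exactly when R is transitive. R is not transitive, so not valid.
(C) φ → □◇φ (axiom B) characterises the symmetric frames. R is symmetric — valid.
(D) axiom D: valid iff R is serial. R is serial — valid.

C, D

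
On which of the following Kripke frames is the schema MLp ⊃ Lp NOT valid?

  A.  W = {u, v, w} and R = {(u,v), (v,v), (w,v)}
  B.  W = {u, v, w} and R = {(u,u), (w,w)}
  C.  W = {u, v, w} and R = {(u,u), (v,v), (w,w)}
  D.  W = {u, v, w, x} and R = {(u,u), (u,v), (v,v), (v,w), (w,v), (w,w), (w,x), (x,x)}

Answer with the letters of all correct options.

The schema MLp ⊃ Lp is the dual of axiom 5; it is valid on a frame iff R is euclidean.
(A) R is euclidean (any two R-successors of the same world are R-related), so the schema is valid here.
(B) R is euclidean (any two R-successors of the same world are R-related), so the schema is valid here.
(C) R is euclidean (any two R-successors of the same world are R-related), so the schema is valid here.
(D) R is not euclidean (u R v and u R u but not v R u), so the schema fails here.

D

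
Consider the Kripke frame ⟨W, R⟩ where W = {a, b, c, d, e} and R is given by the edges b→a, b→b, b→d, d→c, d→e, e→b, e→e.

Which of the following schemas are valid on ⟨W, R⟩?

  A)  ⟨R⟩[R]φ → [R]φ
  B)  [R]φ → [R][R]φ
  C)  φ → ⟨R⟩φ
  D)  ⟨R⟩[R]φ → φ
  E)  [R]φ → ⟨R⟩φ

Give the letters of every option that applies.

R is not reflexive: not a R a.
R is not symmetric: b R a but not a R b.
R is not transitive: b R d and d R c but not b R c.
R is not euclidean: b R a and b R b but not a R b.
R is not serial: a has no R-successor.
(A) ⟨R⟩[R]φ → [R]φ is the dual of axiom 5; it is valid on a frame exactly when R is euclidean. R is not euclidean, so not valid.
(B) [R]φ → [R][R]φ (axiom 4) characterises the transitive frames. R is not transitive — not valid.
(C) φ → ⟨R⟩φ is the dual of axiom T; it is valid on a frame exactly when R is reflexive. R is not reflexive, so not valid.
(D) the dual of axiom B: valid iff R is symmetric. R is not symmetric — not valid.
(E) [R]φ → ⟨R⟩φ is axiom D, which corresponds to seriality. R is not serial — not valid.

none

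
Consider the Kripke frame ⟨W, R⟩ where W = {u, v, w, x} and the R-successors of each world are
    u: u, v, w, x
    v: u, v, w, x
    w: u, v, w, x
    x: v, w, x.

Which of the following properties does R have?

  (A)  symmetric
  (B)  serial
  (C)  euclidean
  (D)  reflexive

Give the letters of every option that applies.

B, D

(A) not symmetric: u R x but not x R u.
(B) serial: every world has an R-successor.
(C) not euclidean: u R x and u R u but not x R u.
(D) reflexive: each world relates to itself.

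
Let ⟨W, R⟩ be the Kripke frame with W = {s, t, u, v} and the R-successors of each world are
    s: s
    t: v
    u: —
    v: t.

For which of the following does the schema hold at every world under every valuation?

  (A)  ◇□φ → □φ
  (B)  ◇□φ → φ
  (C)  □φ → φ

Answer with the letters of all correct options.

B

R is not reflexive: not t R t.
R is symmetric: every R-edge is matched by its reverse.
R is not euclidean: t R v and t R v but not v R v.
(A) the dual of axiom 5: valid iff R is euclidean. R is not euclidean — not valid.
(B) the dual of axiom B: valid iff R is symmetric. R is symmetric — valid.
(C) axiom T: valid iff R is reflexive. R is not reflexive — not valid.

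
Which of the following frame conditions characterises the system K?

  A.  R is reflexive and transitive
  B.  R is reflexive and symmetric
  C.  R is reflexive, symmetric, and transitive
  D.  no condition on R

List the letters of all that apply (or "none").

(A) this class determines S4, not K.
(B) this class determines B (= KTB), not K.
(C) this class determines S5, not K.
(D) K is sound and complete for exactly this class.

D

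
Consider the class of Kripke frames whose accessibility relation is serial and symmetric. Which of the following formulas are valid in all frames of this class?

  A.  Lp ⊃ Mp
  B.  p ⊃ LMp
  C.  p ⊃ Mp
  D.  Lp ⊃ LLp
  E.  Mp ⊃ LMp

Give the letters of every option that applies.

A, B

(A) Lp ⊃ Mp is axiom D, which corresponds to seriality. Every such R is serial — valid.
(B) p ⊃ LMp is axiom B, which corresponds to symmetry. Every such R is symmetric — valid.
(C) p ⊃ Mp is the dual of axiom T; it is valid on a frame exactly when R is reflexive. Such an R need not be reflexive, so not valid.
(D) axiom 4: valid iff R is transitive. Such an R need not be transitive — not valid.
(E) Mp ⊃ LMp is axiom 5, which corresponds to the euclidean property. Such an R need not be euclidean — not valid.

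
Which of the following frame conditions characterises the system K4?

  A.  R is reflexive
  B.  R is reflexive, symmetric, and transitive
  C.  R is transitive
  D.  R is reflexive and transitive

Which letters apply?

(A) this class determines T (= KT), not K4.
(B) this class determines S5, not K4.
(C) K4 is sound and complete for exactly this class.
(D) this class determines S4, not K4.

C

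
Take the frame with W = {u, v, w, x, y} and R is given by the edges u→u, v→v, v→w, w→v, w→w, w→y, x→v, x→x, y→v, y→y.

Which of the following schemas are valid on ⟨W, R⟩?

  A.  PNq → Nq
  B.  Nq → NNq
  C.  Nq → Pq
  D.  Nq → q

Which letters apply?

C, D

R is reflexive: each world relates to itself.
R is not transitive: v R w and w R y but not v R y.
R is not euclidean: w R v and w R y but not v R y.
R is serial: every world has an R-successor.
(A) PNq → Nq (the dual of axiom 5) characterises the euclidean frames. R is not euclidean — not valid.
(B) Nq → NNq is axiom 4, which corresponds to transitivity. R is not transitive — not valid.
(C) Nq → Pq is axiom D; it is valid on a frame exactly when R is serial. R is serial, so valid.
(D) Nq → q is axiom T, which corresponds to reflexivity. R is reflexive — valid.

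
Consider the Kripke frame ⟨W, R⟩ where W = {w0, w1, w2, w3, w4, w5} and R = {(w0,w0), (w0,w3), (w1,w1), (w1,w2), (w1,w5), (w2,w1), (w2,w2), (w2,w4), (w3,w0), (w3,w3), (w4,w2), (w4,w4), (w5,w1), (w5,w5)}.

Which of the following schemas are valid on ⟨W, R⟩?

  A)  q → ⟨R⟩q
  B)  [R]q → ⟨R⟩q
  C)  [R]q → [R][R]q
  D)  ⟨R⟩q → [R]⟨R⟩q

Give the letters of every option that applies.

A, B

R is reflexive: each world relates to itself.
R is not transitive: w1 R w2 and w2 R w4 but not w1 R w4.
R is not euclidean: w1 R w2 and w1 R w5 but not w2 R w5.
R is serial: every world has an R-successor.
(A) q → ⟨R⟩q (the dual of axiom T) characterises the reflexive frames. R is reflexive — valid.
(B) axiom D: valid iff R is serial. R is serial — valid.
(C) [R]q → [R][R]q is axiom 4, which corresponds to transitivity. R is not transitive — not valid.
(D) ⟨R⟩q → [R]⟨R⟩q is axiom 5; it is valid on a frame exactly when R is euclidean. R is not euclidean, so not valid.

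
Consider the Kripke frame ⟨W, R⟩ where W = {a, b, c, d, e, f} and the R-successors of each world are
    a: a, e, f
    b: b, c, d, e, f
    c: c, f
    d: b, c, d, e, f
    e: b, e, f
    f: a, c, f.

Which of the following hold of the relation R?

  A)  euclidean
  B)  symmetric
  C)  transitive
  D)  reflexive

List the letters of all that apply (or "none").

(A) not euclidean: a R e and a R a but not e R a.
(B) not symmetric: a R e but not e R a.
(C) not transitive: a R e and e R b but not a R b.
(D) reflexive: each world relates to itself.

D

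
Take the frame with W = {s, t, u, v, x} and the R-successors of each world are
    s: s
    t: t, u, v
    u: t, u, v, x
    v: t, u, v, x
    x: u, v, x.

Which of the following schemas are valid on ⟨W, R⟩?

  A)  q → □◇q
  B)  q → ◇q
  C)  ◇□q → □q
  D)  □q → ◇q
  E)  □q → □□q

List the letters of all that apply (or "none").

R is reflexive: each world relates to itself.
R is symmetric: every R-edge is matched by its reverse.
R is not transitive: t R u and u R x but not t R x.
R is not euclidean: u R t and u R x but not t R x.
R is serial: every world has an R-successor.
(A) q → □◇q is axiom B, which corresponds to symmetry. R is symmetric — valid.
(B) q → ◇q is the dual of axiom T, which corresponds to reflexivity. R is reflexive — valid.
(C) ◇□q → □q is the dual of axiom 5, which corresponds to the euclidean property. R is not euclidean — not valid.
(D) □q → ◇q (axiom D) characterises the serial frames. R is serial — valid.
(E) □q → □□q is axiom 4; it is valid on a frame exactly when R is transitive. R is not transitive, so not valid.

A, B, D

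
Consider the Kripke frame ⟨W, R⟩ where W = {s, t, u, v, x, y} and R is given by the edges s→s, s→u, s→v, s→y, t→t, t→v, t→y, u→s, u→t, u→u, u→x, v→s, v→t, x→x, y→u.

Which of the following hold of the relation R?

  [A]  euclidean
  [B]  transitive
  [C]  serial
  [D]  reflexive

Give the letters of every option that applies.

C

(A) not euclidean: s R u and s R v but not u R v.
(B) not transitive: s R u and u R t but not s R t.
(C) serial: every world has an R-successor.
(D) not reflexive: not v R v.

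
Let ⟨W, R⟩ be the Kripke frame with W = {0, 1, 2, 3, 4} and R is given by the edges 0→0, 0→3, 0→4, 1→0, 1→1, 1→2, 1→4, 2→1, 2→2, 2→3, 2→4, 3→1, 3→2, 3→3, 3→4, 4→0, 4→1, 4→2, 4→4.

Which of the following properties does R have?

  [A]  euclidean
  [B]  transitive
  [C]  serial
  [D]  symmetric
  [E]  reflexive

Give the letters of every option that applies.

(A) not euclidean: 0 R 3 and 0 R 0 but not 3 R 0.
(B) not transitive: 0 R 3 and 3 R 1 but not 0 R 1.
(C) serial: every world has an R-successor.
(D) not symmetric: 0 R 3 but not 3 R 0.
(E) reflexive: each world relates to itself.

C, E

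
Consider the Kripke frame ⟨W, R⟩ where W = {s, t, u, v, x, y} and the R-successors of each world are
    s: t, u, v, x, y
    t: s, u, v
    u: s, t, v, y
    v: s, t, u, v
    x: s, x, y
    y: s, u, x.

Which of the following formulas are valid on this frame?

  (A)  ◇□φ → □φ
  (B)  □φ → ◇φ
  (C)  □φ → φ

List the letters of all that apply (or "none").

B

R is not reflexive: not s R s.
R is not euclidean: s R t and s R x but not t R x.
R is serial: every world has an R-successor.
(A) ◇□φ → □φ (the dual of axiom 5) characterises the euclidean frames. R is not euclidean — not valid.
(B) □φ → ◇φ (axiom D) characterises the serial frames. R is serial — valid.
(C) axiom T: valid iff R is reflexive. R is not reflexive — not valid.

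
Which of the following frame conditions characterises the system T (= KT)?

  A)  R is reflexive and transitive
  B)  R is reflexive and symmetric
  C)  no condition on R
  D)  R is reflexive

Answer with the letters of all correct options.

(A) this class determines S4, not T (= KT).
(B) this class determines B (= KTB), not T (= KT).
(C) this class determines K, not T (= KT).
(D) T (= KT) is sound and complete for exactly this class.

D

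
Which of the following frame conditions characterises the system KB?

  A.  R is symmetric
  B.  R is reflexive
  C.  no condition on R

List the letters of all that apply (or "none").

A

(A) KB is sound and complete for exactly this class.
(B) this class determines T (= KT), not KB.
(C) this class determines K, not KB.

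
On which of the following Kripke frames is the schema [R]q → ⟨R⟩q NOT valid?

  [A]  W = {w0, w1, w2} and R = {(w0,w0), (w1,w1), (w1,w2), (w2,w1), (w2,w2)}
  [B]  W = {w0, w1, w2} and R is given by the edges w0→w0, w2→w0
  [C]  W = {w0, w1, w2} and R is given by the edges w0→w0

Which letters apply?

B, C

The schema [R]q → ⟨R⟩q is axiom D; it is valid on a frame iff R is serial.
(A) R is serial (every world has an R-successor), so the schema is valid here.
(B) R is not serial (w1 has no R-successor), so the schema fails here.
(C) R is not serial (w1 has no R-successor), so the schema fails here.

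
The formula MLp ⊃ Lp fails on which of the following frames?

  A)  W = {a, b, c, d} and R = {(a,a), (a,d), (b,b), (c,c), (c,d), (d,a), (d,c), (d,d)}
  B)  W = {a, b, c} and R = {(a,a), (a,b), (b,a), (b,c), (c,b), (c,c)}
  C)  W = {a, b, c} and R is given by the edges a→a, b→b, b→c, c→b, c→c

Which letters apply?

The schema MLp ⊃ Lp is the dual of axiom 5; it is valid on a frame iff R is euclidean.
(A) R is not euclidean (d R a and d R c but not a R c), so the schema fails here.
(B) R is not euclidean (b R a and b R c but not a R c), so the schema fails here.
(C) R is euclidean (any two R-successors of the same world are R-related), so the schema is valid here.

A, B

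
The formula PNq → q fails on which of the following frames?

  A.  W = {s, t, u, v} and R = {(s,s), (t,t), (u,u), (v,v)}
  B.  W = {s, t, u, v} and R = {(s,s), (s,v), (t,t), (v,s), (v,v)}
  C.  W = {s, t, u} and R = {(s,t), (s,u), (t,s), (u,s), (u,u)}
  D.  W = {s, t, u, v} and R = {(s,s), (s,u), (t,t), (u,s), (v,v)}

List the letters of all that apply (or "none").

none

The schema PNq → q is the dual of axiom B; it is valid on a frame iff R is symmetric.
(A) R is symmetric (every R-edge is matched by its reverse), so the schema is valid here.
(B) R is symmetric (every R-edge is matched by its reverse), so the schema is valid here.
(C) R is symmetric (every R-edge is matched by its reverse), so the schema is valid here.
(D) R is symmetric (every R-edge is matched by its reverse), so the schema is valid here.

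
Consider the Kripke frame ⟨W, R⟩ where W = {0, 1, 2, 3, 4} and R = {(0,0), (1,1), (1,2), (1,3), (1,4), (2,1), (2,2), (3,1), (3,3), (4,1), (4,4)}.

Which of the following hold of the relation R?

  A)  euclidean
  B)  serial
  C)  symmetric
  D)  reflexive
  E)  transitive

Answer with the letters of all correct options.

(A) not euclidean: 1 R 2 and 1 R 3 but not 2 R 3.
(B) serial: every world has an R-successor.
(C) symmetric: every R-edge is matched by its reverse.
(D) reflexive: each world relates to itself.
(E) not transitive: 2 R 1 and 1 R 3 but not 2 R 3.

B, C, D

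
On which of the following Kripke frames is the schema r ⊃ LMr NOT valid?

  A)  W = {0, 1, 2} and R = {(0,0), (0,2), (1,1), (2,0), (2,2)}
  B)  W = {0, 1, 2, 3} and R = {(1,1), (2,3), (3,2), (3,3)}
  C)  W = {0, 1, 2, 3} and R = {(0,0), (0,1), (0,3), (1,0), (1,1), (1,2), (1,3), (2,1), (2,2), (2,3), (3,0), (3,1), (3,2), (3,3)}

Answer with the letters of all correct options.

none

The schema r ⊃ LMr is axiom B; it is valid on a frame iff R is symmetric.
(A) R is symmetric (every R-edge is matched by its reverse), so the schema is valid here.
(B) R is symmetric (every R-edge is matched by its reverse), so the schema is valid here.
(C) R is symmetric (every R-edge is matched by its reverse), so the schema is valid here.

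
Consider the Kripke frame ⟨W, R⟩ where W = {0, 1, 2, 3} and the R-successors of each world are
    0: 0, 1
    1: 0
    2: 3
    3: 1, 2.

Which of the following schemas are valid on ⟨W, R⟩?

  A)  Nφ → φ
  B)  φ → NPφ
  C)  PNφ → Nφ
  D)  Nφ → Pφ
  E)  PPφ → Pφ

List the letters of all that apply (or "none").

D

R is not reflexive: not 1 R 1.
R is not symmetric: 3 R 1 but not 1 R 3.
R is not transitive: 1 R 0 and 0 R 1 but not 1 R 1.
R is not euclidean: 3 R 1 and 3 R 2 but not 1 R 2.
R is serial: every world has an R-successor.
(A) Nφ → φ is axiom T, which corresponds to reflexivity. R is not reflexive — not valid.
(B) φ → NPφ (axiom B) characterises the symmetric frames. R is not symmetric — not valid.
(C) PNφ → Nφ is the dual of axiom 5; it is valid on a frame exactly when R is euclidean. R is not euclidean, so not valid.
(D) axiom D: valid iff R is serial. R is serial — valid.
(E) PPφ → Pφ is the dual of axiom 4, which corresponds to transitivity. R is not transitive — not valid.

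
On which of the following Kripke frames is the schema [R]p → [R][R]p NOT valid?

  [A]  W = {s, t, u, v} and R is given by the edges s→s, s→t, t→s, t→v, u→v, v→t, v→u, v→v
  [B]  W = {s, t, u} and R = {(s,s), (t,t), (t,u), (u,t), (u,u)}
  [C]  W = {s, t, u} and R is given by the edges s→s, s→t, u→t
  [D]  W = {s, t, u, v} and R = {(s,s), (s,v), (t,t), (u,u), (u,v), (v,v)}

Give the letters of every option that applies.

The schema [R]p → [R][R]p is axiom 4; it is valid on a frame iff R is transitive.
(A) R is not transitive (s R t and t R v but not s R v), so the schema fails here.
(B) R is transitive (R is closed under composition), so the schema is valid here.
(C) R is transitive (R is closed under composition), so the schema is valid here.
(D) R is transitive (R is closed under composition), so the schema is valid here.

A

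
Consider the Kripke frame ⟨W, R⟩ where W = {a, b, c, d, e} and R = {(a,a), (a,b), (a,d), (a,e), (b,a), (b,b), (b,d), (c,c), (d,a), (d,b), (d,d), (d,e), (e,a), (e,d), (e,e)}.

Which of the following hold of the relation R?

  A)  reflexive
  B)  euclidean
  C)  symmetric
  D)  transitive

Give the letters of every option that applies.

A, C

(A) reflexive: each world relates to itself.
(B) not euclidean: a R b and a R e but not b R e.
(C) symmetric: every R-edge is matched by its reverse.
(D) not transitive: b R a and a R e but not b R e.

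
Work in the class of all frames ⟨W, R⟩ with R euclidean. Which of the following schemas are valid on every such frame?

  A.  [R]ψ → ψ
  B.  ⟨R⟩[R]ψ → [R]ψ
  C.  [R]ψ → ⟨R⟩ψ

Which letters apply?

B

(A) axiom T: valid iff R is reflexive. Such an R need not be reflexive — not valid.
(B) the dual of axiom 5: valid iff R is euclidean. Every such R is euclidean — valid.
(C) [R]ψ → ⟨R⟩ψ is axiom D, which corresponds to seriality. Such an R need not be serial — not valid.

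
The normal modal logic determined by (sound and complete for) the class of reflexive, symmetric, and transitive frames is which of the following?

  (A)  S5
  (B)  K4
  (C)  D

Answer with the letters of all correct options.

A

(A) S5 is determined by exactly this class.
(B) K4 is determined by the class of transitive frames.
(C) D is determined by the class of serial frames.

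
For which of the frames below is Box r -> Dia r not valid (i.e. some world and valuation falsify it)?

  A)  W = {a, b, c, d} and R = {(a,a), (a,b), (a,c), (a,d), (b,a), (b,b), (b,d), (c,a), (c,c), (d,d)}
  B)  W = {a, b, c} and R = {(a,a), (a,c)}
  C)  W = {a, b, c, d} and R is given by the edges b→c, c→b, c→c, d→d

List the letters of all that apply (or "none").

B, C

The schema Box r -> Dia r is axiom D; it is valid on a frame iff R is serial.
(A) R is serial (every world has an R-successor), so the schema is valid here.
(B) R is not serial (b has no R-successor), so the schema fails here.
(C) R is not serial (a has no R-successor), so the schema fails here.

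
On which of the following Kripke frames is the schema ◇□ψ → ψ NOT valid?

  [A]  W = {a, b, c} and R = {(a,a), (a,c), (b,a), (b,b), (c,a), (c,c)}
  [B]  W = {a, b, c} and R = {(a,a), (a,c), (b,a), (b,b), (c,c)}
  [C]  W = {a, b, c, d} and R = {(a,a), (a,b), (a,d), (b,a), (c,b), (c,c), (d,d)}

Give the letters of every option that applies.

A, B, C

The schema ◇□ψ → ψ is the dual of axiom B; it is valid on a frame iff R is symmetric.
(A) R is not symmetric (b R a but not a R b), so the schema fails here.
(B) R is not symmetric (a R c but not c R a), so the schema fails here.
(C) R is not symmetric (a R d but not d R a), so the schema fails here.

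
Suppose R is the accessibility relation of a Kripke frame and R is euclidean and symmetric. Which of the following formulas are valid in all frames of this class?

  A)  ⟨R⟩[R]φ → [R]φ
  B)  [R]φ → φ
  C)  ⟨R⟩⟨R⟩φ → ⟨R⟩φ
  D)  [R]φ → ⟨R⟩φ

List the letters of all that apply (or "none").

A, C

A symmetric euclidean relation is transitive (uRv and vRw give vRu by symmetry, then uRw by the euclidean condition, applied at v).
(A) ⟨R⟩[R]φ → [R]φ is the dual of axiom 5; it is valid on a frame exactly when R is euclidean. Every such R is euclidean, so valid.
(B) [R]φ → φ is axiom T; it is valid on a frame exactly when R is reflexive. Such an R need not be reflexive, so not valid.
(C) ⟨R⟩⟨R⟩φ → ⟨R⟩φ is the dual of axiom 4, which corresponds to transitivity. Every such R is transitive — valid.
(D) [R]φ → ⟨R⟩φ is axiom D, which corresponds to seriality. Such an R need not be serial — not valid.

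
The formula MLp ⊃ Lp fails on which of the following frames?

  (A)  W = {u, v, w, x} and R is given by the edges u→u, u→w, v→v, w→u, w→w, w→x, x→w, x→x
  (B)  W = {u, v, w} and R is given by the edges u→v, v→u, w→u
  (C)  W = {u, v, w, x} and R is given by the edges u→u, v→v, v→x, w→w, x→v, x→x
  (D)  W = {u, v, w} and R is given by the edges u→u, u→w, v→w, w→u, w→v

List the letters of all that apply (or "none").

The schema MLp ⊃ Lp is the dual of axiom 5; it is valid on a frame iff R is euclidean.
(A) R is not euclidean (w R u and w R x but not u R x), so the schema fails here.
(B) R is not euclidean (u R v and u R v but not v R v), so the schema fails here.
(C) R is euclidean (any two R-successors of the same world are R-related), so the schema is valid here.
(D) R is not euclidean (w R u and w R v but not u R v), so the schema fails here.

A, B, D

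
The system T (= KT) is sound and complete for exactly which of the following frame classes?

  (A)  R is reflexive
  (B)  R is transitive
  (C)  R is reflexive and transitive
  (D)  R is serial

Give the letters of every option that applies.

A

(A) T (= KT) is sound and complete for exactly this class.
(B) this class determines K4, not T (= KT).
(C) this class determines S4, not T (= KT).
(D) this class determines D, not T (= KT).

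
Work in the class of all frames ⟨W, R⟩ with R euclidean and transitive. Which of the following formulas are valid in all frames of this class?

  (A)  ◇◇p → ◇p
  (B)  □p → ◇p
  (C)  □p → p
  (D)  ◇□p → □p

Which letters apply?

(A) ◇◇p → ◇p is the dual of axiom 4; it is valid on a frame exactly when R is transitive. Every such R is transitive, so valid.
(B) □p → ◇p is axiom D; it is valid on a frame exactly when R is serial. Such an R need not be serial, so not valid.
(C) □p → p (axiom T) characterises the reflexive frames. Such an R need not be reflexive — not valid.
(D) ◇□p → □p is the dual of axiom 5; it is valid on a frame exactly when R is euclidean. Every such R is euclidean, so valid.

A, D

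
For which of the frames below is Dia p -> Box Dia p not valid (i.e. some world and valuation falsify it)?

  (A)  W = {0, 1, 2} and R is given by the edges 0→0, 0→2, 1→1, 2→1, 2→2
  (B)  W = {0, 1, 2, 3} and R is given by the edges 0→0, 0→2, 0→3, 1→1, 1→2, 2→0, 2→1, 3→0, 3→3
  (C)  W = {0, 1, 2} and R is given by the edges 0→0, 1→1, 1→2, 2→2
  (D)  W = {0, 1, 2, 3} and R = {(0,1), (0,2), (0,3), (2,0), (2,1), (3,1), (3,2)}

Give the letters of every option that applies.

The schema Dia p -> Box Dia p is axiom 5; it is valid on a frame iff R is euclidean.
(A) R is not euclidean (0 R 2 and 0 R 0 but not 2 R 0), so the schema fails here.
(B) R is not euclidean (0 R 2 and 0 R 3 but not 2 R 3), so the schema fails here.
(C) R is not euclidean (1 R 2 and 1 R 1 but not 2 R 1), so the schema fails here.
(D) R is not euclidean (0 R 1 and 0 R 2 but not 1 R 2), so the schema fails here.

A, B, C, D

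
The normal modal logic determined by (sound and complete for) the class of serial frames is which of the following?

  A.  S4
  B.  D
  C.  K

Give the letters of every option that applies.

B

(A) S4 is determined by the class of reflexive and transitive frames.
(B) D is determined by exactly this class.
(C) K is determined by the class of arbitrary frames.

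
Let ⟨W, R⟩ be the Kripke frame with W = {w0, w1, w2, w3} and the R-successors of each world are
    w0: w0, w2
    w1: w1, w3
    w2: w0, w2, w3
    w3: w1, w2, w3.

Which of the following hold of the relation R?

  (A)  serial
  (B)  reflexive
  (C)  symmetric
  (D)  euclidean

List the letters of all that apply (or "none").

(A) serial: every world has an R-successor.
(B) reflexive: each world relates to itself.
(C) symmetric: every R-edge is matched by its reverse.
(D) not euclidean: w2 R w0 and w2 R w3 but not w0 R w3.

A, B, C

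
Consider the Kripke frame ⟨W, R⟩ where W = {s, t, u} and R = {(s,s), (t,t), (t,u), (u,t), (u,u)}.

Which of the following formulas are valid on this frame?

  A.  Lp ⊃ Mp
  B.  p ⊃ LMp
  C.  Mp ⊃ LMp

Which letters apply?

R is symmetric: every R-edge is matched by its reverse.
R is euclidean: any two R-successors of the same world are R-related.
R is serial: every world has an R-successor.
(A) Lp ⊃ Mp is axiom D; it is valid on a frame exactly when R is serial. R is serial, so valid.
(B) p ⊃ LMp is axiom B, which corresponds to symmetry. R is symmetric — valid.
(C) axiom 5: valid iff R is euclidean. R is euclidean — valid.

A, B, C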